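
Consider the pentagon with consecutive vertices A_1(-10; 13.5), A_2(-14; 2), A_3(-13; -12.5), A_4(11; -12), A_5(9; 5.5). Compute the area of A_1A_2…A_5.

504.25

A_1→A_2: (-10)(2) − (-14)(13.5) = 169
A_2→A_3: (-14)(-12.5) − (-13)(2) = 201
A_3→A_4: (-13)(-12) − (11)(-12.5) = 293.5
A_4→A_5: (11)(5.5) − (9)(-12) = 168.5
A_5→A_1: (9)(13.5) − (-10)(5.5) = 176.5
Σ = 1008.5
Area = |Σ|/2 = 504.25.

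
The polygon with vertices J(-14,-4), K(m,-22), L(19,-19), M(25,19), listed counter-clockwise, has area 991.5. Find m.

-17

Write out the shoelace sum; only the two edges meeting at K involve m:
2·Area = [((-14)·(-22) − m·(-4)) + (m·(-19) − 19·(-22))] + 1002
       = -15·m + 1728 = 1983
⇒ m = -17.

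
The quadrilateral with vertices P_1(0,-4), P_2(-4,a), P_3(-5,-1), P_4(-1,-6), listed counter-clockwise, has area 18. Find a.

Write out the shoelace sum; only the two edges meeting at P_2 involve a:
2·Area = [(0·a − (-4)·(-4)) + ((-4)·(-1) − (-5)·a)] + 33
       = 5·a + 21 = 36
⇒ a = 3.

3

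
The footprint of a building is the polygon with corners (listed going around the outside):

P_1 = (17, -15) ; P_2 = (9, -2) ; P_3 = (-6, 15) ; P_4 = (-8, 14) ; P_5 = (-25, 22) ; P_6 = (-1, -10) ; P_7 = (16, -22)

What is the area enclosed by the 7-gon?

511

Apply Gauss's area formula: 2A = Σ (x_i·y_{i+1} − x_{i+1}·y_i), indices taken mod 7.
Σ = (101) + (123) + (36) + (174) + (272) + (182) + (134) = 1022
Area = |Σ|/2 = 511.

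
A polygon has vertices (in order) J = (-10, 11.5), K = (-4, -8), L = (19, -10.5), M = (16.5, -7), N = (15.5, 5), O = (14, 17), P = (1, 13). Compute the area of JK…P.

525.625

Apply the shoelace (surveyor's) formula: 2A = Σ (x_i·y_{i+1} − x_{i+1}·y_i), indices taken mod 7.
Cross-terms: 126, 194, 40.25, 191, 193.5, 165, 141.5  ⇒  Σ = 1051.25
Area = |Σ|/2 = 525.625.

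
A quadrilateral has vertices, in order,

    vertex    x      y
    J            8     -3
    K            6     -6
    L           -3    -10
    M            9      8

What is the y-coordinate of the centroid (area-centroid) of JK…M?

Apply the surveyor's formula. First the cross-terms c_i = x_i·y_{i+1} − x_{i+1}·y_i:
  -30, -78, 66, -91  ⇒  2A = -133, A = -66.5.
Then Σ (y_i + y_{i+1})·c_i = 931, so ȳ = 931 / (6·(-66.5)) = -7/3.

-7/3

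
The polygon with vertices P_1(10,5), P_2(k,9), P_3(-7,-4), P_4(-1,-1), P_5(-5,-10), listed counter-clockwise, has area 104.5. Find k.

3

The doubled signed area Σ (x_i y_{i+1} − x_{i+1} y_i) is linear in k.
With k=0 it equals 236; the coefficient of k is -9 (from the two edges through P_2).
So -9·k + 236 = 2·104.5 = 209 ⇒ k = 3.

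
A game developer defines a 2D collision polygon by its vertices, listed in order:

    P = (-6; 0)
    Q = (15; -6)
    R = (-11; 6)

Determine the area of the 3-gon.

Σ = (36) + (24) + (36) = 96
Area = |Σ|/2 = 48.

48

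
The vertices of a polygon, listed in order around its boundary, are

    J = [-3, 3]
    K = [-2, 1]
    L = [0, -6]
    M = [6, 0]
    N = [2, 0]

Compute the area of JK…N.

Σ = (3) + (12) + (36) + (0) + (6) = 57
Area = |Σ|/2 = 28.5.

28.5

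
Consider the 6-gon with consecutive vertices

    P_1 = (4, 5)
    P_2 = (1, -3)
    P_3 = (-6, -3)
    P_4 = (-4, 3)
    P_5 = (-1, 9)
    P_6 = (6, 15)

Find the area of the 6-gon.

Apply the shoelace formula: 2A = Σ (x_i·y_{i+1} − x_{i+1}·y_i), indices taken mod 6.
Cross-terms: -17, -21, -30, -33, -69, -30  ⇒  Σ = -200
Area = |Σ|/2 = 100.

100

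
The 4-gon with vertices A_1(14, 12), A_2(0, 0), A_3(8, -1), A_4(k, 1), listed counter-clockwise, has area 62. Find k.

10

Write out the shoelace sum; only the two edges meeting at A_4 involve k:
2·Area = [(8·1 − k·(-1)) + (k·12 − 14·1)] + 0
       = 13·k + -6 = 124
⇒ k = 10.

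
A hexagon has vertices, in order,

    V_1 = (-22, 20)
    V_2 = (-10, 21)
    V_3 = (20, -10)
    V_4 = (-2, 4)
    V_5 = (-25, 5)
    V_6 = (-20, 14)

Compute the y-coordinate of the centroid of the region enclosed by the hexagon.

Apply Gauss's area formula. First the cross-terms c_i = x_i·y_{i+1} − x_{i+1}·y_i:
  -262, -320, 60, 90, -250, -92  ⇒  2A = -774, A = -387.
Then Σ (y_i + y_{i+1})·c_i = -21690, so ȳ = -21690 / (6·(-387)) = 1205/129.

1205/129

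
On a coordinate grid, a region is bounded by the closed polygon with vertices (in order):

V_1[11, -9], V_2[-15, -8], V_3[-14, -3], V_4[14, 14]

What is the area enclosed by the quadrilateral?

362

V_1→V_2: (11)(-8) − (-15)(-9) = -223
V_2→V_3: (-15)(-3) − (-14)(-8) = -67
V_3→V_4: (-14)(14) − (14)(-3) = -154
V_4→V_1: (14)(-9) − (11)(14) = -280
Σ = -724
Area = |Σ|/2 = 362.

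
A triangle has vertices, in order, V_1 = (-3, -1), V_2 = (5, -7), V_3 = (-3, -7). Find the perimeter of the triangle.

24

|V_1V_2| = √((8)² + (-6)²) = √100 = 10
|V_2V_3| = √((-8)² + (0)²) = √64 = 8
|V_3V_1| = √((0)² + (6)²) = √36 = 6
Perimeter = 10 + 8 + 6 = 24.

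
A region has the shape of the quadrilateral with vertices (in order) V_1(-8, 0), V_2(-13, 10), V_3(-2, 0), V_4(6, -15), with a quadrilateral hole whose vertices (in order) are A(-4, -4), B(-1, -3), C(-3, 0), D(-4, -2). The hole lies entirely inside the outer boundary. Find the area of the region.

Outer boundary:
Apply the surveyor's formula: 2A = Σ (x_i·y_{i+1} − x_{i+1}·y_i), indices taken mod 4.
Cross-terms: -80, 20, 30, -120  ⇒  Σ = -150
Area = |Σ|/2 = 75.
Hole:
Apply Gauss's area formula: 2A = Σ (x_i·y_{i+1} − x_{i+1}·y_i), indices taken mod 4.
Σ = (8) + (-9) + (6) + (8) = 13
Area = |Σ|/2 = 6.5.
Net area = 75 − 6.5 = 68.5.

68.5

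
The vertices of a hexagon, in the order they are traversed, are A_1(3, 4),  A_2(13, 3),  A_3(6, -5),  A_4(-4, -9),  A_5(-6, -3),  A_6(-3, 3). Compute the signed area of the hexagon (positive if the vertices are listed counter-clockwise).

-145

Σ = (-43) + (-83) + (-74) + (-42) + (-27) + (-21) = -290
Signed area = Σ/2 = -145 (negative ⇒ clockwise traversal).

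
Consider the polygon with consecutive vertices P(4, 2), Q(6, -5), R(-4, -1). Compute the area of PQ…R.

Σ = (-32) + (-26) + (-4) = -62
Area = |Σ|/2 = 31.

31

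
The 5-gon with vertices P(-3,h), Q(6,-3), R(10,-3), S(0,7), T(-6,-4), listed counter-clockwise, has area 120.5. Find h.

The doubled signed area Σ (x_i y_{i+1} − x_{i+1} y_i) is linear in h.
With h=0 it equals 121; the coefficient of h is -12 (from the two edges through P).
So -12·h + 121 = 2·120.5 = 241 ⇒ h = -10.

-10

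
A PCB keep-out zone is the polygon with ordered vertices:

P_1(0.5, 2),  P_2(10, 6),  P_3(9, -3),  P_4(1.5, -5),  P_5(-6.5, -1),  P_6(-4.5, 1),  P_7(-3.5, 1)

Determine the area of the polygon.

97.5

Σ = (-17) + (-84) + (-40.5) + (-34) + (-11) + (-1) + (-7.5) = -195
Area = |Σ|/2 = 97.5.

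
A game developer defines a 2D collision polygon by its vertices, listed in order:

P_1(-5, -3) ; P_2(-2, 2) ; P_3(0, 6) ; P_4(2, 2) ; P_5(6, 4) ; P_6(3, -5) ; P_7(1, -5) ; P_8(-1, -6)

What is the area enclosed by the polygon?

67

Apply the surveyor's formula: 2A = Σ (x_i·y_{i+1} − x_{i+1}·y_i), indices taken mod 8.
Σ = (-16) + (-12) + (-12) + (-4) + (-42) + (-10) + (-11) + (-27) = -134
Area = |Σ|/2 = 67.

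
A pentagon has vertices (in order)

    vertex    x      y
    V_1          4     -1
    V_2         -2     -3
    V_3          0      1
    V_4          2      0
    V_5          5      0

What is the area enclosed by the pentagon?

V_1→V_2: (4)(-3) − (-2)(-1) = -14
V_2→V_3: (-2)(1) − (0)(-3) = -2
V_3→V_4: (0)(0) − (2)(1) = -2
V_4→V_5: (2)(0) − (5)(0) = 0
V_5→V_1: (5)(-1) − (4)(0) = -5
Σ = -23
Area = |Σ|/2 = 11.5.

11.5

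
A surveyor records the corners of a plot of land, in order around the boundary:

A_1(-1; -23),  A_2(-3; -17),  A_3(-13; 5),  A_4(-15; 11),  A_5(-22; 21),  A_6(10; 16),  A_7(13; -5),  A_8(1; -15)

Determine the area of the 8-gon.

738.5

Apply the shoelace (surveyor's) formula: 2A = Σ (x_i·y_{i+1} − x_{i+1}·y_i), indices taken mod 8.
Σ = (-52) + (-236) + (-68) + (-73) + (-562) + (-258) + (-190) + (-38) = -1477
Area = |Σ|/2 = 738.5.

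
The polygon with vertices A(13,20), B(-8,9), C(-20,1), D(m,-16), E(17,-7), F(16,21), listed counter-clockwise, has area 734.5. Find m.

11

Write out the shoelace sum; only the two edges meeting at D involve m:
2·Area = [((-20)·(-16) − m·1) + (m·(-7) − 17·(-16))] + 965
       = -8·m + 1557 = 1469
⇒ m = 11.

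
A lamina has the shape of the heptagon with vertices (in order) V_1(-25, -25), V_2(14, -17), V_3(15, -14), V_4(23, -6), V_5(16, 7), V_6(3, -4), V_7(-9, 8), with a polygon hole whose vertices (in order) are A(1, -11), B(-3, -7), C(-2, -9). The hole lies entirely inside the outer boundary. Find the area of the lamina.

823.5

Outer boundary:
Apply Gauss's area formula: 2A = Σ (x_i·y_{i+1} − x_{i+1}·y_i), indices taken mod 7.
V_1→V_2: (-25)(-17) − (14)(-25) = 775
V_2→V_3: (14)(-14) − (15)(-17) = 59
V_3→V_4: (15)(-6) − (23)(-14) = 232
V_4→V_5: (23)(7) − (16)(-6) = 257
V_5→V_6: (16)(-4) − (3)(7) = -85
V_6→V_7: (3)(8) − (-9)(-4) = -12
V_7→V_1: (-9)(-25) − (-25)(8) = 425
Σ = 1651
Area = |Σ|/2 = 825.5.
Hole:
Σ = (-40) + (13) + (31) = 4
Area = |Σ|/2 = 2.
Net area = 825.5 − 2 = 823.5.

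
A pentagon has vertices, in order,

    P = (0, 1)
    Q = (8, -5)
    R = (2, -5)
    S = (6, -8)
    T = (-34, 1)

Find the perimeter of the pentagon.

|PQ| = √((8)² + (-6)²) = √100 = 10
|QR| = √((-6)² + (0)²) = √36 = 6
|RS| = √((4)² + (-3)²) = √25 = 5
|ST| = √((-40)² + (9)²) = √1681 = 41
|TP| = √((34)² + (0)²) = √1156 = 34
Perimeter = 10 + 6 + 5 + 41 + 34 = 96.

96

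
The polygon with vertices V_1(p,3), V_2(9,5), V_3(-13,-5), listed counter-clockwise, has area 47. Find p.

14

The doubled signed area Σ (x_i y_{i+1} − x_{i+1} y_i) is linear in p.
With p=0 it equals -46; the coefficient of p is 10 (from the two edges through V_1).
So 10·p + -46 = 2·47 = 94 ⇒ p = 14.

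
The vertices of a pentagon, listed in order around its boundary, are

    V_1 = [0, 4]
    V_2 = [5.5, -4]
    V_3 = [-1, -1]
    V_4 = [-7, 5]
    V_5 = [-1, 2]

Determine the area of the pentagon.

28.25

Cross-terms: -22, -9.5, -12, -9, -4  ⇒  Σ = -56.5
Area = |Σ|/2 = 28.25.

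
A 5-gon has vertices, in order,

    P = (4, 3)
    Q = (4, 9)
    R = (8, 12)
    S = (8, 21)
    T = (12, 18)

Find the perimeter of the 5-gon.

|PQ| = √((0)² + (6)²) = √36 = 6
|QR| = √((4)² + (3)²) = √25 = 5
|RS| = √((0)² + (9)²) = √81 = 9
|ST| = √((4)² + (-3)²) = √25 = 5
|TP| = √((-8)² + (-15)²) = √289 = 17
Perimeter = 6 + 5 + 9 + 5 + 17 = 42.

42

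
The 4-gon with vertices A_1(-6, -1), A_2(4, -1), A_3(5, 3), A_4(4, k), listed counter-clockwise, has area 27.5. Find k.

4

Write out the shoelace sum; only the two edges meeting at A_4 involve k:
2·Area = [(5·k − 4·3) + (4·(-1) − (-6)·k)] + 27
       = 11·k + 11 = 55
⇒ k = 4.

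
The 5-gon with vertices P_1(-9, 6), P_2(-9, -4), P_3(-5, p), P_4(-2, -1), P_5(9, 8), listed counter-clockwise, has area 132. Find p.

The doubled signed area Σ (x_i y_{i+1} − x_{i+1} y_i) is linear in p.
With p=0 it equals 194; the coefficient of p is -7 (from the two edges through P_3).
So -7·p + 194 = 2·132 = 264 ⇒ p = -10.

-10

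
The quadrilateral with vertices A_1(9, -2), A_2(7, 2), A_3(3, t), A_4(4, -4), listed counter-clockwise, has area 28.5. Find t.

The doubled signed area Σ (x_i y_{i+1} − x_{i+1} y_i) is linear in t.
With t=0 it equals 42; the coefficient of t is 3 (from the two edges through A_3).
So 3·t + 42 = 2·28.5 = 57 ⇒ t = 5.

5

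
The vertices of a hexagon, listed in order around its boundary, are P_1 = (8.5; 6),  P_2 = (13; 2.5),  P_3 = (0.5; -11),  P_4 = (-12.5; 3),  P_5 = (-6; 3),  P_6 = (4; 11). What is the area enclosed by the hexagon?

252

Σ = (-56.75) + (-144.25) + (-136) + (-19.5) + (-78) + (-69.5) = -504
Area = |Σ|/2 = 252.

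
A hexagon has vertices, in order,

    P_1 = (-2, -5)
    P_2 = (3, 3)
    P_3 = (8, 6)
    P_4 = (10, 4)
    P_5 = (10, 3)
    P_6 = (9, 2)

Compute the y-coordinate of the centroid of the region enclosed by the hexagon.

Apply the shoelace formula. First the cross-terms c_i = x_i·y_{i+1} − x_{i+1}·y_i:
  9, -6, -28, -10, -7, -41  ⇒  2A = -83, A = -41.5.
Then Σ (y_i + y_{i+1})·c_i = -334, so ȳ = -334 / (6·(-41.5)) = 334/249.

334/249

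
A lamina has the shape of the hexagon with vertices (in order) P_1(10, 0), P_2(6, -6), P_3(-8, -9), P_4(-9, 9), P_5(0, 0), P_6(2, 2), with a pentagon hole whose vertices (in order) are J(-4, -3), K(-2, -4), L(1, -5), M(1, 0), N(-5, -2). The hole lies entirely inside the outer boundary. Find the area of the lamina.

Outer boundary:
Apply the surveyor's formula: 2A = Σ (x_i·y_{i+1} − x_{i+1}·y_i), indices taken mod 6.
Σ = (-60) + (-102) + (-153) + (0) + (0) + (-20) = -335
Area = |Σ|/2 = 167.5.
Hole:
J→K: (-4)(-4) − (-2)(-3) = 10
K→L: (-2)(-5) − (1)(-4) = 14
L→M: (1)(0) − (1)(-5) = 5
M→N: (1)(-2) − (-5)(0) = -2
N→J: (-5)(-3) − (-4)(-2) = 7
Σ = 34
Area = |Σ|/2 = 17.
Net area = 167.5 − 17 = 150.5.

150.5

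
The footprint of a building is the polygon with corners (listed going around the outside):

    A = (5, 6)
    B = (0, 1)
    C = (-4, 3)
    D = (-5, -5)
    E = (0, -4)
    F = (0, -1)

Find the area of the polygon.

Apply the surveyor's formula: 2A = Σ (x_i·y_{i+1} − x_{i+1}·y_i), indices taken mod 6.
Σ = (5) + (4) + (35) + (20) + (0) + (5) = 69
Area = |Σ|/2 = 34.5.

34.5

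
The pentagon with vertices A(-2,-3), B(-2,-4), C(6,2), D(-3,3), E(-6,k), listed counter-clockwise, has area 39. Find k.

4

The doubled signed area Σ (x_i y_{i+1} − x_{i+1} y_i) is linear in k.
With k=0 it equals 82; the coefficient of k is -1 (from the two edges through E).
So -1·k + 82 = 2·39 = 78 ⇒ k = 4.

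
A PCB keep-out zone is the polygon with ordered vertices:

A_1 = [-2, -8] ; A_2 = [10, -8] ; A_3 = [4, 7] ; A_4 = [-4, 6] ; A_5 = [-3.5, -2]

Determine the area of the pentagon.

151.5

Apply Gauss's area formula: 2A = Σ (x_i·y_{i+1} − x_{i+1}·y_i), indices taken mod 5.
Σ = (96) + (102) + (52) + (29) + (24) = 303
Area = |Σ|/2 = 151.5.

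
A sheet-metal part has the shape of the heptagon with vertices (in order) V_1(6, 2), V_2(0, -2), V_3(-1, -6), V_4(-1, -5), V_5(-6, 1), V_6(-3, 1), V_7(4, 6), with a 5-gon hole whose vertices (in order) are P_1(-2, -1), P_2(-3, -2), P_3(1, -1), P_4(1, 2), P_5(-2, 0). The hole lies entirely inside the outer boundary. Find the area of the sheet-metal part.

42

Outer boundary:
V_1→V_2: (6)(-2) − (0)(2) = -12
V_2→V_3: (0)(-6) − (-1)(-2) = -2
V_3→V_4: (-1)(-5) − (-1)(-6) = -1
V_4→V_5: (-1)(1) − (-6)(-5) = -31
V_5→V_6: (-6)(1) − (-3)(1) = -3
V_6→V_7: (-3)(6) − (4)(1) = -22
V_7→V_1: (4)(2) − (6)(6) = -28
Σ = -99
Area = |Σ|/2 = 49.5.
Hole:
P_1→P_2: (-2)(-2) − (-3)(-1) = 1
P_2→P_3: (-3)(-1) − (1)(-2) = 5
P_3→P_4: (1)(2) − (1)(-1) = 3
P_4→P_5: (1)(0) − (-2)(2) = 4
P_5→P_1: (-2)(-1) − (-2)(0) = 2
Σ = 15
Area = |Σ|/2 = 7.5.
Net area = 49.5 − 7.5 = 42.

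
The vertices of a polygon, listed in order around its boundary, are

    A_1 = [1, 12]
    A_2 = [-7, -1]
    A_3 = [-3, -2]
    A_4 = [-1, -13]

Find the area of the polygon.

66

Cross-terms: 83, 11, 37, 1  ⇒  Σ = 132
Area = |Σ|/2 = 66.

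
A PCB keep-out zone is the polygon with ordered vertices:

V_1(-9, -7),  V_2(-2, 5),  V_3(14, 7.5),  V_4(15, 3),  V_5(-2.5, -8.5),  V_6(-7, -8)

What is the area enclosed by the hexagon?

198.5

V_1→V_2: (-9)(5) − (-2)(-7) = -59
V_2→V_3: (-2)(7.5) − (14)(5) = -85
V_3→V_4: (14)(3) − (15)(7.5) = -70.5
V_4→V_5: (15)(-8.5) − (-2.5)(3) = -120
V_5→V_6: (-2.5)(-8) − (-7)(-8.5) = -39.5
V_6→V_1: (-7)(-7) − (-9)(-8) = -23
Σ = -397
Area = |Σ|/2 = 198.5.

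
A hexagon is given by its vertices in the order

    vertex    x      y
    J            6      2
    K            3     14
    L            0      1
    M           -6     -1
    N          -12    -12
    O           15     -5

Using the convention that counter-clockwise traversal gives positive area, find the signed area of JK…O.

J→K: (6)(14) − (3)(2) = 78
K→L: (3)(1) − (0)(14) = 3
L→M: (0)(-1) − (-6)(1) = 6
M→N: (-6)(-12) − (-12)(-1) = 60
N→O: (-12)(-5) − (15)(-12) = 240
O→J: (15)(2) − (6)(-5) = 60
Σ = 447
Signed area = Σ/2 = 223.5 (positive ⇒ counter-clockwise traversal).

223.5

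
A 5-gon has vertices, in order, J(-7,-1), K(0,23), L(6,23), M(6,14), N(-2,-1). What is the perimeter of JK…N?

|JK| = √((7)² + (24)²) = √625 = 25
|KL| = √((6)² + (0)²) = √36 = 6
|LM| = √((0)² + (-9)²) = √81 = 9
|MN| = √((-8)² + (-15)²) = √289 = 17
|NJ| = √((-5)² + (0)²) = √25 = 5
Perimeter = 25 + 6 + 9 + 17 + 5 = 62.

62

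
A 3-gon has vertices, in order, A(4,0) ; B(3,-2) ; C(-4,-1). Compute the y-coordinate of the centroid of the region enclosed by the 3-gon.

Apply the shoelace (surveyor's) formula. First the cross-terms c_i = x_i·y_{i+1} − x_{i+1}·y_i:
  -8, -11, 4  ⇒  2A = -15, A = -7.5.
Then Σ (y_i + y_{i+1})·c_i = 45, so ȳ = 45 / (6·(-7.5)) = -1.

-1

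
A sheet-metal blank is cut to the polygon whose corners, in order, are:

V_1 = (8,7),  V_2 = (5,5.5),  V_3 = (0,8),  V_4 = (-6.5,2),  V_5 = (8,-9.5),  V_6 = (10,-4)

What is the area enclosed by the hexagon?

155.875

Apply Gauss's area formula: 2A = Σ (x_i·y_{i+1} − x_{i+1}·y_i), indices taken mod 6.
Σ = (9) + (40) + (52) + (45.75) + (63) + (102) = 311.75
Area = |Σ|/2 = 155.875.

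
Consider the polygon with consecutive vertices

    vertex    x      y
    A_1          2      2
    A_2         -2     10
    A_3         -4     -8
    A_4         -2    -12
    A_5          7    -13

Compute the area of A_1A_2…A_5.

131

Apply the shoelace formula: 2A = Σ (x_i·y_{i+1} − x_{i+1}·y_i), indices taken mod 5.
Σ = (24) + (56) + (32) + (110) + (40) = 262
Area = |Σ|/2 = 131.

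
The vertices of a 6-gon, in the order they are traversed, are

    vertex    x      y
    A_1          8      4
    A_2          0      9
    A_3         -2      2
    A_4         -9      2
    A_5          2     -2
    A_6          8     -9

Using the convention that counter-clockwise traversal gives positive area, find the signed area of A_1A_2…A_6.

A_1→A_2: (8)(9) − (0)(4) = 72
A_2→A_3: (0)(2) − (-2)(9) = 18
A_3→A_4: (-2)(2) − (-9)(2) = 14
A_4→A_5: (-9)(-2) − (2)(2) = 14
A_5→A_6: (2)(-9) − (8)(-2) = -2
A_6→A_1: (8)(4) − (8)(-9) = 104
Σ = 220
Signed area = Σ/2 = 110 (positive ⇒ counter-clockwise traversal).

110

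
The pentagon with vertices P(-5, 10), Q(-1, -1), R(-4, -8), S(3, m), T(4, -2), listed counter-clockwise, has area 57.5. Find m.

-6

The doubled signed area Σ (x_i y_{i+1} − x_{i+1} y_i) is linear in m.
With m=0 it equals 67; the coefficient of m is -8 (from the two edges through S).
So -8·m + 67 = 2·57.5 = 115 ⇒ m = -6.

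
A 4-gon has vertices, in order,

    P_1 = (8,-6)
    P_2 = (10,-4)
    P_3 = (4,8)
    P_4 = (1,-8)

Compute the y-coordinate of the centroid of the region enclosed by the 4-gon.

Apply the surveyor's formula. First the cross-terms c_i = x_i·y_{i+1} − x_{i+1}·y_i:
  28, 96, -40, 58  ⇒  2A = 142, A = 71.
Then Σ (y_i + y_{i+1})·c_i = -708, so ȳ = -708 / (6·71) = -118/71.

-118/71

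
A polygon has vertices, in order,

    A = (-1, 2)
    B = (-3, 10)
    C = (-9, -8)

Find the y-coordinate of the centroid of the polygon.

4/3

Apply the shoelace (surveyor's) formula. First the cross-terms c_i = x_i·y_{i+1} − x_{i+1}·y_i:
  -4, 114, -26  ⇒  2A = 84, A = 42.
Then Σ (y_i + y_{i+1})·c_i = 336, so ȳ = 336 / (6·42) = 4/3.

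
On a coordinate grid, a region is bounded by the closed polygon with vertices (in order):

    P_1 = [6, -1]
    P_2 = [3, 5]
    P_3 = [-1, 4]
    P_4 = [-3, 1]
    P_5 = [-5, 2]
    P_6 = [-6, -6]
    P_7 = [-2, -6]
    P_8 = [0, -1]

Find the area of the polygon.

67

P_1→P_2: (6)(5) − (3)(-1) = 33
P_2→P_3: (3)(4) − (-1)(5) = 17
P_3→P_4: (-1)(1) − (-3)(4) = 11
P_4→P_5: (-3)(2) − (-5)(1) = -1
P_5→P_6: (-5)(-6) − (-6)(2) = 42
P_6→P_7: (-6)(-6) − (-2)(-6) = 24
P_7→P_8: (-2)(-1) − (0)(-6) = 2
P_8→P_1: (0)(-1) − (6)(-1) = 6
Σ = 134
Area = |Σ|/2 = 67.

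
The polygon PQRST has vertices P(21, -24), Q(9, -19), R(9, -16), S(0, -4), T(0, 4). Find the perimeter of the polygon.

74

|PQ| = √((-12)² + (5)²) = √169 = 13
|QR| = √((0)² + (3)²) = √9 = 3
|RS| = √((-9)² + (12)²) = √225 = 15
|ST| = √((0)² + (8)²) = √64 = 8
|TP| = √((21)² + (-28)²) = √1225 = 35
Perimeter = 13 + 3 + 15 + 8 + 35 = 74.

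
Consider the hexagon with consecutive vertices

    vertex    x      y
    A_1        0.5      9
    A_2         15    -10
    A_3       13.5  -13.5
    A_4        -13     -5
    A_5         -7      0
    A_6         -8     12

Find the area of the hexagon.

323.75

Σ = (-140) + (-67.5) + (-243) + (-35) + (-84) + (-78) = -647.5
Area = |Σ|/2 = 323.75.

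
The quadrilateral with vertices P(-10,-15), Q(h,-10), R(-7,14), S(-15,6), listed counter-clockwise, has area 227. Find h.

-1

The doubled signed area Σ (x_i y_{i+1} − x_{i+1} y_i) is linear in h.
With h=0 it equals 483; the coefficient of h is 29 (from the two edges through Q).
So 29·h + 483 = 2·227 = 454 ⇒ h = -1.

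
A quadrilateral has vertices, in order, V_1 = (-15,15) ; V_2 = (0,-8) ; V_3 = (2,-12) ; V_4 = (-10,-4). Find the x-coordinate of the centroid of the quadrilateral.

Apply Gauss's area formula. First the cross-terms c_i = x_i·y_{i+1} − x_{i+1}·y_i:
  120, 16, -128, -210  ⇒  2A = -202, A = -101.
Then Σ (x_i + x_{i+1})·c_i = 4506, so x̄ = 4506 / (6·(-101)) = -751/101.

-751/101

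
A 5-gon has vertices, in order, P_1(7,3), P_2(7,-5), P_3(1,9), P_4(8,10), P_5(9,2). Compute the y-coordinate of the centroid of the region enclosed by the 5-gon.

Apply the shoelace formula. First the cross-terms c_i = x_i·y_{i+1} − x_{i+1}·y_i:
  -56, 68, -62, -74, 13  ⇒  2A = -111, A = -55.5.
Then Σ (y_i + y_{i+1})·c_i = -1617, so ȳ = -1617 / (6·(-55.5)) = 539/111.

539/111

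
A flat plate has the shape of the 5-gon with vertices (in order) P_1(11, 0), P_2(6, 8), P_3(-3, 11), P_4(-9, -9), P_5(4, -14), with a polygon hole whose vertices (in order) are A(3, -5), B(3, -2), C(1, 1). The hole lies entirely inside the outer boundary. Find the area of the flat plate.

307

Outer boundary:
Apply the shoelace (surveyor's) formula: 2A = Σ (x_i·y_{i+1} − x_{i+1}·y_i), indices taken mod 5.
P_1→P_2: (11)(8) − (6)(0) = 88
P_2→P_3: (6)(11) − (-3)(8) = 90
P_3→P_4: (-3)(-9) − (-9)(11) = 126
P_4→P_5: (-9)(-14) − (4)(-9) = 162
P_5→P_1: (4)(0) − (11)(-14) = 154
Σ = 620
Area = |Σ|/2 = 310.
Hole:
Apply Gauss's area formula: 2A = Σ (x_i·y_{i+1} − x_{i+1}·y_i), indices taken mod 3.
Σ = (9) + (5) + (-8) = 6
Area = |Σ|/2 = 3.
Net area = 310 − 3 = 307.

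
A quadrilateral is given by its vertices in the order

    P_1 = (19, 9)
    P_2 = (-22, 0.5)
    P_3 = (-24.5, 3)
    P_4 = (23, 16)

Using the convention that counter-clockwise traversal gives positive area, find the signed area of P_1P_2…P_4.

-202.125

Apply the surveyor's formula: 2A = Σ (x_i·y_{i+1} − x_{i+1}·y_i), indices taken mod 4.
Cross-terms: 207.5, -53.75, -461, -97  ⇒  Σ = -404.25
Signed area = Σ/2 = -202.125 (negative ⇒ clockwise traversal).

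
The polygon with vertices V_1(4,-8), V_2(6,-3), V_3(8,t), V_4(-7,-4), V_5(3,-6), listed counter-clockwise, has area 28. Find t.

The doubled signed area Σ (x_i y_{i+1} − x_{i+1} y_i) is linear in t.
With t=0 it equals 82; the coefficient of t is 13 (from the two edges through V_3).
So 13·t + 82 = 2·28 = 56 ⇒ t = -2.

-2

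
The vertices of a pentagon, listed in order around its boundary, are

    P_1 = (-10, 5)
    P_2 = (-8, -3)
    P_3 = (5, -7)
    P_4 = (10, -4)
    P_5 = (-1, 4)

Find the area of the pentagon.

131

Apply the shoelace formula: 2A = Σ (x_i·y_{i+1} − x_{i+1}·y_i), indices taken mod 5.
P_1→P_2: (-10)(-3) − (-8)(5) = 70
P_2→P_3: (-8)(-7) − (5)(-3) = 71
P_3→P_4: (5)(-4) − (10)(-7) = 50
P_4→P_5: (10)(4) − (-1)(-4) = 36
P_5→P_1: (-1)(5) − (-10)(4) = 35
Σ = 262
Area = |Σ|/2 = 131.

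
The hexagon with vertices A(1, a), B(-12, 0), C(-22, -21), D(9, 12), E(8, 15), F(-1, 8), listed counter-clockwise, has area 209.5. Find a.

Write out the shoelace sum; only the two edges meeting at A involve a:
2·Area = [((-1)·a − 1·8) + (1·0 − (-12)·a)] + 295
       = 11·a + 287 = 419
⇒ a = 12.

12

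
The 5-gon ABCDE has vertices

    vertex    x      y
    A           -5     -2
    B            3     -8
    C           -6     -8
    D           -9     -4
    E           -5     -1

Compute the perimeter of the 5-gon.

|AB| = √((8)² + (-6)²) = √100 = 10
|BC| = √((-9)² + (0)²) = √81 = 9
|CD| = √((-3)² + (4)²) = √25 = 5
|DE| = √((4)² + (3)²) = √25 = 5
|EA| = √((0)² + (-1)²) = √1 = 1
Perimeter = 10 + 9 + 5 + 5 + 1 = 30.

30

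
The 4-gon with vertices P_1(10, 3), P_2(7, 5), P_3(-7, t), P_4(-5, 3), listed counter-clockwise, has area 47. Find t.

8

The doubled signed area Σ (x_i y_{i+1} − x_{i+1} y_i) is linear in t.
With t=0 it equals -2; the coefficient of t is 12 (from the two edges through P_3).
So 12·t + -2 = 2·47 = 94 ⇒ t = 8.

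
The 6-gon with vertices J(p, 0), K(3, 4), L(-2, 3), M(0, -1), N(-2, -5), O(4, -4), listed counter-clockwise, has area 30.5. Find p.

2

Write out the shoelace sum; only the two edges meeting at J involve p:
2·Area = [(4·0 − p·(-4)) + (p·4 − 3·0)] + 45
       = 8·p + 45 = 61
⇒ p = 2.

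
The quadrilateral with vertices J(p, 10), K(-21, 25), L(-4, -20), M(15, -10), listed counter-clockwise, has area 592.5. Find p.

Write out the shoelace sum; only the two edges meeting at J involve p:
2·Area = [(15·10 − p·(-10)) + (p·25 − (-21)·10)] + 860
       = 35·p + 1220 = 1185
⇒ p = -1.

-1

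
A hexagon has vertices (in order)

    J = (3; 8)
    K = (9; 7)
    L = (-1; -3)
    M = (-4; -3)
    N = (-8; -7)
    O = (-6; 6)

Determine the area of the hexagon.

Apply the shoelace formula: 2A = Σ (x_i·y_{i+1} − x_{i+1}·y_i), indices taken mod 6.
J→K: (3)(7) − (9)(8) = -51
K→L: (9)(-3) − (-1)(7) = -20
L→M: (-1)(-3) − (-4)(-3) = -9
M→N: (-4)(-7) − (-8)(-3) = 4
N→O: (-8)(6) − (-6)(-7) = -90
O→J: (-6)(8) − (3)(6) = -66
Σ = -232
Area = |Σ|/2 = 116.

116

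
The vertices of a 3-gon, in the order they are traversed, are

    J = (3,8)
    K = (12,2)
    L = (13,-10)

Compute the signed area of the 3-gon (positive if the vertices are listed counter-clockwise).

-51

Apply Gauss's area formula: 2A = Σ (x_i·y_{i+1} − x_{i+1}·y_i), indices taken mod 3.
Cross-terms: -90, -146, 134  ⇒  Σ = -102
Signed area = Σ/2 = -51 (negative ⇒ clockwise traversal).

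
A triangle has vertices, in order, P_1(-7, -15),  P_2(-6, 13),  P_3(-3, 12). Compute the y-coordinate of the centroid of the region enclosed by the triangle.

10/3

Apply Gauss's area formula. First the cross-terms c_i = x_i·y_{i+1} − x_{i+1}·y_i:
  -181, -33, 129  ⇒  2A = -85, A = -42.5.
Then Σ (y_i + y_{i+1})·c_i = -850, so ȳ = -850 / (6·(-42.5)) = 10/3.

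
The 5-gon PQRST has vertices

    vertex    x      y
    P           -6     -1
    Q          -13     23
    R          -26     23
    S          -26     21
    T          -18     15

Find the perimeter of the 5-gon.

70

|PQ| = √((-7)² + (24)²) = √625 = 25
|QR| = √((-13)² + (0)²) = √169 = 13
|RS| = √((0)² + (-2)²) = √4 = 2
|ST| = √((8)² + (-6)²) = √100 = 10
|TP| = √((12)² + (-16)²) = √400 = 20
Perimeter = 25 + 13 + 2 + 10 + 20 = 70.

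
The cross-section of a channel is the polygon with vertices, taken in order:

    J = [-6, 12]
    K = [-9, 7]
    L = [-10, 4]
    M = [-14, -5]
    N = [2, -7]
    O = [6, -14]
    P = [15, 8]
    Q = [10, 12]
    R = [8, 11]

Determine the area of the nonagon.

Apply Gauss's area formula: 2A = Σ (x_i·y_{i+1} − x_{i+1}·y_i), indices taken mod 9.
Σ = (66) + (34) + (106) + (108) + (14) + (258) + (100) + (14) + (162) = 862
Area = |Σ|/2 = 431.

431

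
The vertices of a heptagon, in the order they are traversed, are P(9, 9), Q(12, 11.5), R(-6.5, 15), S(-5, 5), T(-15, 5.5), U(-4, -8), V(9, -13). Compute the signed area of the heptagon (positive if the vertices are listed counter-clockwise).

Cross-terms: -4.5, 254.75, 42.5, 47.5, 142, 124, 198  ⇒  Σ = 804.25
Signed area = Σ/2 = 402.125 (positive ⇒ counter-clockwise traversal).

402.125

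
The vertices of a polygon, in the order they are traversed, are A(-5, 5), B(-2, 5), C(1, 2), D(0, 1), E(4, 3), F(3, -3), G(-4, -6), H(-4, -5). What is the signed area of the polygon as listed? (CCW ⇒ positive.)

-63.5

Apply the shoelace formula: 2A = Σ (x_i·y_{i+1} − x_{i+1}·y_i), indices taken mod 8.
Cross-terms: -15, -9, 1, -4, -21, -30, -4, -45  ⇒  Σ = -127
Signed area = Σ/2 = -63.5 (negative ⇒ clockwise traversal).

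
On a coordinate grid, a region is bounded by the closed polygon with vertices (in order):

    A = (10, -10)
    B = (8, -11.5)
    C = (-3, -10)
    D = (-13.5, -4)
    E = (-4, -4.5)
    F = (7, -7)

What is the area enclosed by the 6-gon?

84.125

Σ = (-35) + (-114.5) + (-123) + (44.75) + (59.5) + (0) = -168.25
Area = |Σ|/2 = 84.125.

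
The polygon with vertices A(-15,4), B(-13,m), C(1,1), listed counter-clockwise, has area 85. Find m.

The doubled signed area Σ (x_i y_{i+1} − x_{i+1} y_i) is linear in m.
With m=0 it equals 58; the coefficient of m is -16 (from the two edges through B).
So -16·m + 58 = 2·85 = 170 ⇒ m = -7.

-7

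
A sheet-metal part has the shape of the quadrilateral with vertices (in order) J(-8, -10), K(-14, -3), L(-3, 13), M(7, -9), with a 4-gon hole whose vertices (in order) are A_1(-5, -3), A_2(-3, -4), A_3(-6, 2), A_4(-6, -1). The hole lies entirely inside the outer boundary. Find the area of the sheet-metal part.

250.5

Outer boundary:
Apply the surveyor's formula: 2A = Σ (x_i·y_{i+1} − x_{i+1}·y_i), indices taken mod 4.
Cross-terms: -116, -191, -64, -142  ⇒  Σ = -513
Area = |Σ|/2 = 256.5.
Hole:
Apply the shoelace (surveyor's) formula: 2A = Σ (x_i·y_{i+1} − x_{i+1}·y_i), indices taken mod 4.
Σ = (11) + (-30) + (18) + (13) = 12
Area = |Σ|/2 = 6.
Net area = 256.5 − 6 = 250.5.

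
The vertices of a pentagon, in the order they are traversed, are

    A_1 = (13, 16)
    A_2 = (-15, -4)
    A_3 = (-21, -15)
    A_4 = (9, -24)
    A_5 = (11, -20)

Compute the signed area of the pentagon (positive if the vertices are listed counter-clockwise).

Apply the shoelace (surveyor's) formula: 2A = Σ (x_i·y_{i+1} − x_{i+1}·y_i), indices taken mod 5.
A_1→A_2: (13)(-4) − (-15)(16) = 188
A_2→A_3: (-15)(-15) − (-21)(-4) = 141
A_3→A_4: (-21)(-24) − (9)(-15) = 639
A_4→A_5: (9)(-20) − (11)(-24) = 84
A_5→A_1: (11)(16) − (13)(-20) = 436
Σ = 1488
Signed area = Σ/2 = 744 (positive ⇒ counter-clockwise traversal).

744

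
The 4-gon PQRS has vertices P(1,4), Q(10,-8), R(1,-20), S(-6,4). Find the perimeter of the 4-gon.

62

|PQ| = √((9)² + (-12)²) = √225 = 15
|QR| = √((-9)² + (-12)²) = √225 = 15
|RS| = √((-7)² + (24)²) = √625 = 25
|SP| = √((7)² + (0)²) = √49 = 7
Perimeter = 15 + 15 + 25 + 7 = 62.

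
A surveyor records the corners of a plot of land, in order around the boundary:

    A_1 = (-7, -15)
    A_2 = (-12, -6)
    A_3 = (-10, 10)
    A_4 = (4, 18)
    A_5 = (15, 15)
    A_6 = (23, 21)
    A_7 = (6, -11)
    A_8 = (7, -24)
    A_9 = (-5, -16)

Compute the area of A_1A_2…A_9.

746.5

Apply Gauss's area formula: 2A = Σ (x_i·y_{i+1} − x_{i+1}·y_i), indices taken mod 9.
Σ = (-138) + (-180) + (-220) + (-210) + (-30) + (-379) + (-67) + (-232) + (-37) = -1493
Area = |Σ|/2 = 746.5.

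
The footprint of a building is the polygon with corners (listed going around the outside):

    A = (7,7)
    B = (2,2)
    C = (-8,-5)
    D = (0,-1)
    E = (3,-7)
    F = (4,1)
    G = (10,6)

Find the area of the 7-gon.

Cross-terms: 0, 6, 8, 3, 31, 14, 28  ⇒  Σ = 90
Area = |Σ|/2 = 45.

45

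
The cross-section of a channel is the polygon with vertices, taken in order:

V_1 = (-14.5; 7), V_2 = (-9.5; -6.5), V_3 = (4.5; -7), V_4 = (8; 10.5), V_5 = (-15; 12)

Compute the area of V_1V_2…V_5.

Apply the shoelace formula: 2A = Σ (x_i·y_{i+1} − x_{i+1}·y_i), indices taken mod 5.
Σ = (160.75) + (95.75) + (103.25) + (253.5) + (69) = 682.25
Area = |Σ|/2 = 341.125.

341.125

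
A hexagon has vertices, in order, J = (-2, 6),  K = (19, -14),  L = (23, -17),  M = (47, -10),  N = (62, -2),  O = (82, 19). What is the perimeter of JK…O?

190

|JK| = √((21)² + (-20)²) = √841 = 29
|KL| = √((4)² + (-3)²) = √25 = 5
|LM| = √((24)² + (7)²) = √625 = 25
|MN| = √((15)² + (8)²) = √289 = 17
|NO| = √((20)² + (21)²) = √841 = 29
|OJ| = √((-84)² + (-13)²) = √7225 = 85
Perimeter = 29 + 5 + 25 + 17 + 29 + 85 = 190.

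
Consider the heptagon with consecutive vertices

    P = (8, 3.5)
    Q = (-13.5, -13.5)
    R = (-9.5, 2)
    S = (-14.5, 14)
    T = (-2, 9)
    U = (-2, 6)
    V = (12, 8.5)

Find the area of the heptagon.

Cross-terms: -60.75, -155.25, -104, -102.5, 6, -89, -26  ⇒  Σ = -531.5
Area = |Σ|/2 = 265.75.

265.75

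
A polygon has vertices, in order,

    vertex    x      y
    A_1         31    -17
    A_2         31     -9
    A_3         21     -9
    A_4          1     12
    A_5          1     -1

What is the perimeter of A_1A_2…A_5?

|A_1A_2| = √((0)² + (8)²) = √64 = 8
|A_2A_3| = √((-10)² + (0)²) = √100 = 10
|A_3A_4| = √((-20)² + (21)²) = √841 = 29
|A_4A_5| = √((0)² + (-13)²) = √169 = 13
|A_5A_1| = √((30)² + (-16)²) = √1156 = 34
Perimeter = 8 + 10 + 29 + 13 + 34 = 94.

94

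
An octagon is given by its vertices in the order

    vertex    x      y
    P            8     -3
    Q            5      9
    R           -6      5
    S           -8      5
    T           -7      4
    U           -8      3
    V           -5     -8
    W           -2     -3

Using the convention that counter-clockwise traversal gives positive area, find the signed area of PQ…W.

Apply the shoelace formula: 2A = Σ (x_i·y_{i+1} − x_{i+1}·y_i), indices taken mod 8.
Σ = (87) + (79) + (10) + (3) + (11) + (79) + (-1) + (30) = 298
Signed area = Σ/2 = 149 (positive ⇒ counter-clockwise traversal).

149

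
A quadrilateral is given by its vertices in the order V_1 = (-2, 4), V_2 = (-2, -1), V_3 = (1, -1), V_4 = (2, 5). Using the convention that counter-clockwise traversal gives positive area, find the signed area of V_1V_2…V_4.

Apply Gauss's area formula: 2A = Σ (x_i·y_{i+1} − x_{i+1}·y_i), indices taken mod 4.
Cross-terms: 10, 3, 7, 18  ⇒  Σ = 38
Signed area = Σ/2 = 19 (positive ⇒ counter-clockwise traversal).

19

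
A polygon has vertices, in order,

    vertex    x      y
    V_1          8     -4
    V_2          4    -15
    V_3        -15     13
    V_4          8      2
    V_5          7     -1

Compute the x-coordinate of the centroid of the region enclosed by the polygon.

-107/151

Apply the shoelace (surveyor's) formula. First the cross-terms c_i = x_i·y_{i+1} − x_{i+1}·y_i:
  -104, -173, -134, -22, -20  ⇒  2A = -453, A = -226.5.
Then Σ (x_i + x_{i+1})·c_i = 963, so x̄ = 963 / (6·(-226.5)) = -107/151.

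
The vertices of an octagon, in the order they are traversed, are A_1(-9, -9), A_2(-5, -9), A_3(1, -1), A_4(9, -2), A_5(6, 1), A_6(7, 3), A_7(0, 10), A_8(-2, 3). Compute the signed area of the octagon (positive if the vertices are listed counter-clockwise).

112

Apply the surveyor's formula: 2A = Σ (x_i·y_{i+1} − x_{i+1}·y_i), indices taken mod 8.
Cross-terms: 36, 14, 7, 21, 11, 70, 20, 45  ⇒  Σ = 224
Signed area = Σ/2 = 112 (positive ⇒ counter-clockwise traversal).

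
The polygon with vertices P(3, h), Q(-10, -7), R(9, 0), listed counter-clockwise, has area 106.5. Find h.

The doubled signed area Σ (x_i y_{i+1} − x_{i+1} y_i) is linear in h.
With h=0 it equals 42; the coefficient of h is 19 (from the two edges through P).
So 19·h + 42 = 2·106.5 = 213 ⇒ h = 9.

9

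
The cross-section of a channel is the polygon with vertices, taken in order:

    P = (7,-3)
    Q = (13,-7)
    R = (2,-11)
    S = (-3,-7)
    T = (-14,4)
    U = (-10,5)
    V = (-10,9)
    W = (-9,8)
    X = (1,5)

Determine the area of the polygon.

Σ = (-10) + (-129) + (-47) + (-110) + (-30) + (-40) + (1) + (-53) + (-38) = -456
Area = |Σ|/2 = 228.

228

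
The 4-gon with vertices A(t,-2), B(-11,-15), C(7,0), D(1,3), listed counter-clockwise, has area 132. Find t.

The doubled signed area Σ (x_i y_{i+1} − x_{i+1} y_i) is linear in t.
With t=0 it equals 102; the coefficient of t is -18 (from the two edges through A).
So -18·t + 102 = 2·132 = 264 ⇒ t = -9.

-9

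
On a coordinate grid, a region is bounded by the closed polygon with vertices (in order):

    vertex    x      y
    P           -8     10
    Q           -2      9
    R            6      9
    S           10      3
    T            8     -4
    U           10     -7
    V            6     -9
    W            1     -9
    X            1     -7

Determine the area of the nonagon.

206.5

Apply the surveyor's formula: 2A = Σ (x_i·y_{i+1} − x_{i+1}·y_i), indices taken mod 9.
Σ = (-52) + (-72) + (-72) + (-64) + (-16) + (-48) + (-45) + (2) + (-46) = -413
Area = |Σ|/2 = 206.5.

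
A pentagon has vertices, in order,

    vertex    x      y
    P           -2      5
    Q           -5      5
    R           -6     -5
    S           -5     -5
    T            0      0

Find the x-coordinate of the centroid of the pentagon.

-3.4

Apply the shoelace formula. First the cross-terms c_i = x_i·y_{i+1} − x_{i+1}·y_i:
  15, 55, 5, 0, 0  ⇒  2A = 75, A = 37.5.
Then Σ (x_i + x_{i+1})·c_i = -765, so x̄ = -765 / (6·37.5) = -3.4.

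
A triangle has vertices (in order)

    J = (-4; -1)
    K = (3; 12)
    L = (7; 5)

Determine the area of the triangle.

50.5

Apply the surveyor's formula: 2A = Σ (x_i·y_{i+1} − x_{i+1}·y_i), indices taken mod 3.
J→K: (-4)(12) − (3)(-1) = -45
K→L: (3)(5) − (7)(12) = -69
L→J: (7)(-1) − (-4)(5) = 13
Σ = -101
Area = |Σ|/2 = 50.5.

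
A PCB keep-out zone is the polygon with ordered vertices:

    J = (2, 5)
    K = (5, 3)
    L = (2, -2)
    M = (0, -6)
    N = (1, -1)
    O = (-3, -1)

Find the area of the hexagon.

Cross-terms: -19, -16, -12, 6, -4, -13  ⇒  Σ = -58
Area = |Σ|/2 = 29.

29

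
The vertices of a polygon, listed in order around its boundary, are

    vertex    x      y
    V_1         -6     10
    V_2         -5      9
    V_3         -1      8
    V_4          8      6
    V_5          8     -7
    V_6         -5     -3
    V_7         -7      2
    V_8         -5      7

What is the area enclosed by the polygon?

Apply the shoelace formula: 2A = Σ (x_i·y_{i+1} − x_{i+1}·y_i), indices taken mod 8.
Cross-terms: -4, -31, -70, -104, -59, -31, -39, -8  ⇒  Σ = -346
Area = |Σ|/2 = 173.

173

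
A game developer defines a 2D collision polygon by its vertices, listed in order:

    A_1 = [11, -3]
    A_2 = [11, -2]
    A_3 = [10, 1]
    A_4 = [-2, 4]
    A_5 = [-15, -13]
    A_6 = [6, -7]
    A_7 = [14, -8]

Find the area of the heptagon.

224.5

Cross-terms: 11, 31, 42, 86, 183, 50, 46  ⇒  Σ = 449
Area = |Σ|/2 = 224.5.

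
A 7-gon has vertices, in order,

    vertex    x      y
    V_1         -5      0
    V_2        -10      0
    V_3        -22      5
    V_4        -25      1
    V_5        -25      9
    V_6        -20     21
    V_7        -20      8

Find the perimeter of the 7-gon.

|V_1V_2| = √((-5)² + (0)²) = √25 = 5
|V_2V_3| = √((-12)² + (5)²) = √169 = 13
|V_3V_4| = √((-3)² + (-4)²) = √25 = 5
|V_4V_5| = √((0)² + (8)²) = √64 = 8
|V_5V_6| = √((5)² + (12)²) = √169 = 13
|V_6V_7| = √((0)² + (-13)²) = √169 = 13
|V_7V_1| = √((15)² + (-8)²) = √289 = 17
Perimeter = 5 + 13 + 5 + 8 + 13 + 13 + 17 = 74.

74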